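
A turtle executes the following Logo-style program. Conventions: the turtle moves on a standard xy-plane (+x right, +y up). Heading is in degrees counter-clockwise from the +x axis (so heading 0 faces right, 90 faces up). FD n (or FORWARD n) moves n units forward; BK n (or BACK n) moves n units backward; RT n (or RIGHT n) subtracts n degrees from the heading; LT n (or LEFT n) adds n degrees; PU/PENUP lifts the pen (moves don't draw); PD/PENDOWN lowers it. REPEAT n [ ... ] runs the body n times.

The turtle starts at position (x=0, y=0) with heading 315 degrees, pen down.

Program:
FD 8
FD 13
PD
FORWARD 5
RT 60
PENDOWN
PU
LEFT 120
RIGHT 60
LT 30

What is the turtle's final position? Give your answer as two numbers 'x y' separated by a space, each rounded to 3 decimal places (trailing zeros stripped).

Answer: 18.385 -18.385

Derivation:
Executing turtle program step by step:
Start: pos=(0,0), heading=315, pen down
FD 8: (0,0) -> (5.657,-5.657) [heading=315, draw]
FD 13: (5.657,-5.657) -> (14.849,-14.849) [heading=315, draw]
PD: pen down
FD 5: (14.849,-14.849) -> (18.385,-18.385) [heading=315, draw]
RT 60: heading 315 -> 255
PD: pen down
PU: pen up
LT 120: heading 255 -> 15
RT 60: heading 15 -> 315
LT 30: heading 315 -> 345
Final: pos=(18.385,-18.385), heading=345, 3 segment(s) drawn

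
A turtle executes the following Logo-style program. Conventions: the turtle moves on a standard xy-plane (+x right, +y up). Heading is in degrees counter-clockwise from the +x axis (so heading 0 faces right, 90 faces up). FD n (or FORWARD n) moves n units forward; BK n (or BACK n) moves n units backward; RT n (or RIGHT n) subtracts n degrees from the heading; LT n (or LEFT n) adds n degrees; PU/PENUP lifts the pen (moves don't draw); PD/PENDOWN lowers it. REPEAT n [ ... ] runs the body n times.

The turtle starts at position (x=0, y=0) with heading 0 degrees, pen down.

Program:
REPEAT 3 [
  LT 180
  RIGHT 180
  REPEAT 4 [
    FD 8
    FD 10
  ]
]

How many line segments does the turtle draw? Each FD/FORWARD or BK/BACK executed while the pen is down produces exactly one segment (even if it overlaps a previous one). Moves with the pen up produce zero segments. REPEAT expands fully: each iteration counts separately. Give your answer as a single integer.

Answer: 24

Derivation:
Executing turtle program step by step:
Start: pos=(0,0), heading=0, pen down
REPEAT 3 [
  -- iteration 1/3 --
  LT 180: heading 0 -> 180
  RT 180: heading 180 -> 0
  REPEAT 4 [
    -- iteration 1/4 --
    FD 8: (0,0) -> (8,0) [heading=0, draw]
    FD 10: (8,0) -> (18,0) [heading=0, draw]
    -- iteration 2/4 --
    FD 8: (18,0) -> (26,0) [heading=0, draw]
    FD 10: (26,0) -> (36,0) [heading=0, draw]
    -- iteration 3/4 --
    FD 8: (36,0) -> (44,0) [heading=0, draw]
    FD 10: (44,0) -> (54,0) [heading=0, draw]
    -- iteration 4/4 --
    FD 8: (54,0) -> (62,0) [heading=0, draw]
    FD 10: (62,0) -> (72,0) [heading=0, draw]
  ]
  -- iteration 2/3 --
  LT 180: heading 0 -> 180
  RT 180: heading 180 -> 0
  REPEAT 4 [
    -- iteration 1/4 --
    FD 8: (72,0) -> (80,0) [heading=0, draw]
    FD 10: (80,0) -> (90,0) [heading=0, draw]
    -- iteration 2/4 --
    FD 8: (90,0) -> (98,0) [heading=0, draw]
    FD 10: (98,0) -> (108,0) [heading=0, draw]
    -- iteration 3/4 --
    FD 8: (108,0) -> (116,0) [heading=0, draw]
    FD 10: (116,0) -> (126,0) [heading=0, draw]
    -- iteration 4/4 --
    FD 8: (126,0) -> (134,0) [heading=0, draw]
    FD 10: (134,0) -> (144,0) [heading=0, draw]
  ]
  -- iteration 3/3 --
  LT 180: heading 0 -> 180
  RT 180: heading 180 -> 0
  REPEAT 4 [
    -- iteration 1/4 --
    FD 8: (144,0) -> (152,0) [heading=0, draw]
    FD 10: (152,0) -> (162,0) [heading=0, draw]
    -- iteration 2/4 --
    FD 8: (162,0) -> (170,0) [heading=0, draw]
    FD 10: (170,0) -> (180,0) [heading=0, draw]
    -- iteration 3/4 --
    FD 8: (180,0) -> (188,0) [heading=0, draw]
    FD 10: (188,0) -> (198,0) [heading=0, draw]
    -- iteration 4/4 --
    FD 8: (198,0) -> (206,0) [heading=0, draw]
    FD 10: (206,0) -> (216,0) [heading=0, draw]
  ]
]
Final: pos=(216,0), heading=0, 24 segment(s) drawn
Segments drawn: 24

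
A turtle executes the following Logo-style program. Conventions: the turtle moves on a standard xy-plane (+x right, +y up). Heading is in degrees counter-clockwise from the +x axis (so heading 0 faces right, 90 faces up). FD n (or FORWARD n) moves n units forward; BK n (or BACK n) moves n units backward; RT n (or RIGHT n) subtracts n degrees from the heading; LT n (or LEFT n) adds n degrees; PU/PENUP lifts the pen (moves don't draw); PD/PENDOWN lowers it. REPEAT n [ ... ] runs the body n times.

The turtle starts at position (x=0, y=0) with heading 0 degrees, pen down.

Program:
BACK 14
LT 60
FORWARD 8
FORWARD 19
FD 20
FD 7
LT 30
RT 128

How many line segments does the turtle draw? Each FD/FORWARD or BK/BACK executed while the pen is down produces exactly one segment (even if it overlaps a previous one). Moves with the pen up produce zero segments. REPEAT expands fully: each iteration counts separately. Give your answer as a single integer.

Answer: 5

Derivation:
Executing turtle program step by step:
Start: pos=(0,0), heading=0, pen down
BK 14: (0,0) -> (-14,0) [heading=0, draw]
LT 60: heading 0 -> 60
FD 8: (-14,0) -> (-10,6.928) [heading=60, draw]
FD 19: (-10,6.928) -> (-0.5,23.383) [heading=60, draw]
FD 20: (-0.5,23.383) -> (9.5,40.703) [heading=60, draw]
FD 7: (9.5,40.703) -> (13,46.765) [heading=60, draw]
LT 30: heading 60 -> 90
RT 128: heading 90 -> 322
Final: pos=(13,46.765), heading=322, 5 segment(s) drawn
Segments drawn: 5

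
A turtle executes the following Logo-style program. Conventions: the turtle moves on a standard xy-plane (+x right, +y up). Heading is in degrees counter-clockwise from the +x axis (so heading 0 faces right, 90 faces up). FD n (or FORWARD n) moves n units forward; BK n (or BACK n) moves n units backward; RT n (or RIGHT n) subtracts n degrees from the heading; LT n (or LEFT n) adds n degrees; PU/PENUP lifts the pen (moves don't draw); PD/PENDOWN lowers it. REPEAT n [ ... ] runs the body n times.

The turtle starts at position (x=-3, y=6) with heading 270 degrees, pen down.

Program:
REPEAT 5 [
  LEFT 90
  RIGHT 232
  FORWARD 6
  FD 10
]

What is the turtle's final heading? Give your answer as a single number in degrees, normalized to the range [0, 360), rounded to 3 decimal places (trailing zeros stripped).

Executing turtle program step by step:
Start: pos=(-3,6), heading=270, pen down
REPEAT 5 [
  -- iteration 1/5 --
  LT 90: heading 270 -> 0
  RT 232: heading 0 -> 128
  FD 6: (-3,6) -> (-6.694,10.728) [heading=128, draw]
  FD 10: (-6.694,10.728) -> (-12.851,18.608) [heading=128, draw]
  -- iteration 2/5 --
  LT 90: heading 128 -> 218
  RT 232: heading 218 -> 346
  FD 6: (-12.851,18.608) -> (-7.029,17.157) [heading=346, draw]
  FD 10: (-7.029,17.157) -> (2.674,14.737) [heading=346, draw]
  -- iteration 3/5 --
  LT 90: heading 346 -> 76
  RT 232: heading 76 -> 204
  FD 6: (2.674,14.737) -> (-2.807,12.297) [heading=204, draw]
  FD 10: (-2.807,12.297) -> (-11.943,8.23) [heading=204, draw]
  -- iteration 4/5 --
  LT 90: heading 204 -> 294
  RT 232: heading 294 -> 62
  FD 6: (-11.943,8.23) -> (-9.126,13.527) [heading=62, draw]
  FD 10: (-9.126,13.527) -> (-4.431,22.357) [heading=62, draw]
  -- iteration 5/5 --
  LT 90: heading 62 -> 152
  RT 232: heading 152 -> 280
  FD 6: (-4.431,22.357) -> (-3.389,16.448) [heading=280, draw]
  FD 10: (-3.389,16.448) -> (-1.653,6.6) [heading=280, draw]
]
Final: pos=(-1.653,6.6), heading=280, 10 segment(s) drawn

Answer: 280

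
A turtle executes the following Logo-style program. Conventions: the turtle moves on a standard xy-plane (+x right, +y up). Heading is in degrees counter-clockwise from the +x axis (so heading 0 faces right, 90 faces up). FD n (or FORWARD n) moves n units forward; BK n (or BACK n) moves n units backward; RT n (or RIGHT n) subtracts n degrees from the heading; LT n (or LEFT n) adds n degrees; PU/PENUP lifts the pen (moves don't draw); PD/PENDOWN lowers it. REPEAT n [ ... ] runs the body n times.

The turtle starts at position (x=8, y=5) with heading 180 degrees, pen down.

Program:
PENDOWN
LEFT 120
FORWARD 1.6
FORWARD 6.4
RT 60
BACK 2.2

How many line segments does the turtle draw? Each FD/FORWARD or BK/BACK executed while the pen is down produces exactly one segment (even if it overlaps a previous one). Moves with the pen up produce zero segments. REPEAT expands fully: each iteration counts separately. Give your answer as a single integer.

Executing turtle program step by step:
Start: pos=(8,5), heading=180, pen down
PD: pen down
LT 120: heading 180 -> 300
FD 1.6: (8,5) -> (8.8,3.614) [heading=300, draw]
FD 6.4: (8.8,3.614) -> (12,-1.928) [heading=300, draw]
RT 60: heading 300 -> 240
BK 2.2: (12,-1.928) -> (13.1,-0.023) [heading=240, draw]
Final: pos=(13.1,-0.023), heading=240, 3 segment(s) drawn
Segments drawn: 3

Answer: 3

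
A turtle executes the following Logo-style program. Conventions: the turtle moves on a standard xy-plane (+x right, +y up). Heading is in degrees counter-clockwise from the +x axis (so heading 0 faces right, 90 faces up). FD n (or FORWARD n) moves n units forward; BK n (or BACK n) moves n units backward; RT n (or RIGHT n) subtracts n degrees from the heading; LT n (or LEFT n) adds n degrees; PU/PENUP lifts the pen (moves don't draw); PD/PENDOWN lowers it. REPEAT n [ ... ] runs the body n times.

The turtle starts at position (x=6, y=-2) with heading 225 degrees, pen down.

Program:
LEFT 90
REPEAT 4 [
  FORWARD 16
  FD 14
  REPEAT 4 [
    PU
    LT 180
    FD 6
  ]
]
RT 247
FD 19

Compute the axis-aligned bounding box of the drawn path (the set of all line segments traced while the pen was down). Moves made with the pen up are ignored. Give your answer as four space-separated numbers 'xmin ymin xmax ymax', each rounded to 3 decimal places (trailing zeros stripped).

Executing turtle program step by step:
Start: pos=(6,-2), heading=225, pen down
LT 90: heading 225 -> 315
REPEAT 4 [
  -- iteration 1/4 --
  FD 16: (6,-2) -> (17.314,-13.314) [heading=315, draw]
  FD 14: (17.314,-13.314) -> (27.213,-23.213) [heading=315, draw]
  REPEAT 4 [
    -- iteration 1/4 --
    PU: pen up
    LT 180: heading 315 -> 135
    FD 6: (27.213,-23.213) -> (22.971,-18.971) [heading=135, move]
    -- iteration 2/4 --
    PU: pen up
    LT 180: heading 135 -> 315
    FD 6: (22.971,-18.971) -> (27.213,-23.213) [heading=315, move]
    -- iteration 3/4 --
    PU: pen up
    LT 180: heading 315 -> 135
    FD 6: (27.213,-23.213) -> (22.971,-18.971) [heading=135, move]
    -- iteration 4/4 --
    PU: pen up
    LT 180: heading 135 -> 315
    FD 6: (22.971,-18.971) -> (27.213,-23.213) [heading=315, move]
  ]
  -- iteration 2/4 --
  FD 16: (27.213,-23.213) -> (38.527,-34.527) [heading=315, move]
  FD 14: (38.527,-34.527) -> (48.426,-44.426) [heading=315, move]
  REPEAT 4 [
    -- iteration 1/4 --
    PU: pen up
    LT 180: heading 315 -> 135
    FD 6: (48.426,-44.426) -> (44.184,-40.184) [heading=135, move]
    -- iteration 2/4 --
    PU: pen up
    LT 180: heading 135 -> 315
    FD 6: (44.184,-40.184) -> (48.426,-44.426) [heading=315, move]
    -- iteration 3/4 --
    PU: pen up
    LT 180: heading 315 -> 135
    FD 6: (48.426,-44.426) -> (44.184,-40.184) [heading=135, move]
    -- iteration 4/4 --
    PU: pen up
    LT 180: heading 135 -> 315
    FD 6: (44.184,-40.184) -> (48.426,-44.426) [heading=315, move]
  ]
  -- iteration 3/4 --
  FD 16: (48.426,-44.426) -> (59.74,-55.74) [heading=315, move]
  FD 14: (59.74,-55.74) -> (69.64,-65.64) [heading=315, move]
  REPEAT 4 [
    -- iteration 1/4 --
    PU: pen up
    LT 180: heading 315 -> 135
    FD 6: (69.64,-65.64) -> (65.397,-61.397) [heading=135, move]
    -- iteration 2/4 --
    PU: pen up
    LT 180: heading 135 -> 315
    FD 6: (65.397,-61.397) -> (69.64,-65.64) [heading=315, move]
    -- iteration 3/4 --
    PU: pen up
    LT 180: heading 315 -> 135
    FD 6: (69.64,-65.64) -> (65.397,-61.397) [heading=135, move]
    -- iteration 4/4 --
    PU: pen up
    LT 180: heading 135 -> 315
    FD 6: (65.397,-61.397) -> (69.64,-65.64) [heading=315, move]
  ]
  -- iteration 4/4 --
  FD 16: (69.64,-65.64) -> (80.953,-76.953) [heading=315, move]
  FD 14: (80.953,-76.953) -> (90.853,-86.853) [heading=315, move]
  REPEAT 4 [
    -- iteration 1/4 --
    PU: pen up
    LT 180: heading 315 -> 135
    FD 6: (90.853,-86.853) -> (86.61,-82.61) [heading=135, move]
    -- iteration 2/4 --
    PU: pen up
    LT 180: heading 135 -> 315
    FD 6: (86.61,-82.61) -> (90.853,-86.853) [heading=315, move]
    -- iteration 3/4 --
    PU: pen up
    LT 180: heading 315 -> 135
    FD 6: (90.853,-86.853) -> (86.61,-82.61) [heading=135, move]
    -- iteration 4/4 --
    PU: pen up
    LT 180: heading 135 -> 315
    FD 6: (86.61,-82.61) -> (90.853,-86.853) [heading=315, move]
  ]
]
RT 247: heading 315 -> 68
FD 19: (90.853,-86.853) -> (97.97,-69.236) [heading=68, move]
Final: pos=(97.97,-69.236), heading=68, 2 segment(s) drawn

Segment endpoints: x in {6, 17.314, 27.213}, y in {-23.213, -13.314, -2}
xmin=6, ymin=-23.213, xmax=27.213, ymax=-2

Answer: 6 -23.213 27.213 -2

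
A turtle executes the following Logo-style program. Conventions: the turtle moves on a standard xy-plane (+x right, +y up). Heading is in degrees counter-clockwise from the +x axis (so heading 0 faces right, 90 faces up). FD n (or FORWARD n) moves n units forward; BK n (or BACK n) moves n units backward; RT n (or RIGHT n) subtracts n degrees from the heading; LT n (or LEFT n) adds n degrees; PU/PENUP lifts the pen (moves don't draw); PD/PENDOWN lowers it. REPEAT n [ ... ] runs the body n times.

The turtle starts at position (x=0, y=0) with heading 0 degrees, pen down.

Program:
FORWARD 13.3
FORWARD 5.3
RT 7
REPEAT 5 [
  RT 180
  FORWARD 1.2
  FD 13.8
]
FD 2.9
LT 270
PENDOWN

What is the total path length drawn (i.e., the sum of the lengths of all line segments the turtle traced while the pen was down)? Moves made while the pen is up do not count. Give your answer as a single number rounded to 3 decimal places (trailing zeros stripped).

Executing turtle program step by step:
Start: pos=(0,0), heading=0, pen down
FD 13.3: (0,0) -> (13.3,0) [heading=0, draw]
FD 5.3: (13.3,0) -> (18.6,0) [heading=0, draw]
RT 7: heading 0 -> 353
REPEAT 5 [
  -- iteration 1/5 --
  RT 180: heading 353 -> 173
  FD 1.2: (18.6,0) -> (17.409,0.146) [heading=173, draw]
  FD 13.8: (17.409,0.146) -> (3.712,1.828) [heading=173, draw]
  -- iteration 2/5 --
  RT 180: heading 173 -> 353
  FD 1.2: (3.712,1.828) -> (4.903,1.682) [heading=353, draw]
  FD 13.8: (4.903,1.682) -> (18.6,0) [heading=353, draw]
  -- iteration 3/5 --
  RT 180: heading 353 -> 173
  FD 1.2: (18.6,0) -> (17.409,0.146) [heading=173, draw]
  FD 13.8: (17.409,0.146) -> (3.712,1.828) [heading=173, draw]
  -- iteration 4/5 --
  RT 180: heading 173 -> 353
  FD 1.2: (3.712,1.828) -> (4.903,1.682) [heading=353, draw]
  FD 13.8: (4.903,1.682) -> (18.6,0) [heading=353, draw]
  -- iteration 5/5 --
  RT 180: heading 353 -> 173
  FD 1.2: (18.6,0) -> (17.409,0.146) [heading=173, draw]
  FD 13.8: (17.409,0.146) -> (3.712,1.828) [heading=173, draw]
]
FD 2.9: (3.712,1.828) -> (0.833,2.181) [heading=173, draw]
LT 270: heading 173 -> 83
PD: pen down
Final: pos=(0.833,2.181), heading=83, 13 segment(s) drawn

Segment lengths:
  seg 1: (0,0) -> (13.3,0), length = 13.3
  seg 2: (13.3,0) -> (18.6,0), length = 5.3
  seg 3: (18.6,0) -> (17.409,0.146), length = 1.2
  seg 4: (17.409,0.146) -> (3.712,1.828), length = 13.8
  seg 5: (3.712,1.828) -> (4.903,1.682), length = 1.2
  seg 6: (4.903,1.682) -> (18.6,0), length = 13.8
  seg 7: (18.6,0) -> (17.409,0.146), length = 1.2
  seg 8: (17.409,0.146) -> (3.712,1.828), length = 13.8
  seg 9: (3.712,1.828) -> (4.903,1.682), length = 1.2
  seg 10: (4.903,1.682) -> (18.6,0), length = 13.8
  seg 11: (18.6,0) -> (17.409,0.146), length = 1.2
  seg 12: (17.409,0.146) -> (3.712,1.828), length = 13.8
  seg 13: (3.712,1.828) -> (0.833,2.181), length = 2.9
Total = 96.5

Answer: 96.5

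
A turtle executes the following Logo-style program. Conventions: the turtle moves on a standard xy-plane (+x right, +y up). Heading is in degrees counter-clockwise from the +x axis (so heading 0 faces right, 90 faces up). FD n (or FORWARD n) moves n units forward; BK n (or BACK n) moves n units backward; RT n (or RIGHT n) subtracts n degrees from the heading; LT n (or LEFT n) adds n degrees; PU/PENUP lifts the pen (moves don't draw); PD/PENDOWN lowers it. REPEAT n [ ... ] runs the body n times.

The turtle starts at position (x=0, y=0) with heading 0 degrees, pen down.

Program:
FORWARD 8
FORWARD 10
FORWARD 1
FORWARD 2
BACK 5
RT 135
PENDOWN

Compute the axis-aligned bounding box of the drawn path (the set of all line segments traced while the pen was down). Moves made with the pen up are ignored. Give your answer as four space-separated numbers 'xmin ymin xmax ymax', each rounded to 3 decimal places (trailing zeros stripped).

Answer: 0 0 21 0

Derivation:
Executing turtle program step by step:
Start: pos=(0,0), heading=0, pen down
FD 8: (0,0) -> (8,0) [heading=0, draw]
FD 10: (8,0) -> (18,0) [heading=0, draw]
FD 1: (18,0) -> (19,0) [heading=0, draw]
FD 2: (19,0) -> (21,0) [heading=0, draw]
BK 5: (21,0) -> (16,0) [heading=0, draw]
RT 135: heading 0 -> 225
PD: pen down
Final: pos=(16,0), heading=225, 5 segment(s) drawn

Segment endpoints: x in {0, 8, 16, 18, 19, 21}, y in {0}
xmin=0, ymin=0, xmax=21, ymax=0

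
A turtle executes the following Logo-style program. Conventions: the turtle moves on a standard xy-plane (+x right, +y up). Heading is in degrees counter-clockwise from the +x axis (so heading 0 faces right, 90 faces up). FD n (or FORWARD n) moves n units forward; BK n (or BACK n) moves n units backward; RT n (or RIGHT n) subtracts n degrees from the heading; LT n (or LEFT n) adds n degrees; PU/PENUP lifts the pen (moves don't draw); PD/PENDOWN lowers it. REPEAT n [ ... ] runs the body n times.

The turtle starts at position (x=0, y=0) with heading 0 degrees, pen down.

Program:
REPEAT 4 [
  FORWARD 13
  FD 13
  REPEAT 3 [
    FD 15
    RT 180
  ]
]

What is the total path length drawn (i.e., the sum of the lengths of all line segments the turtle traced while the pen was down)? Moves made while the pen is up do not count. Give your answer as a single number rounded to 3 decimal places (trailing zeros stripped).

Executing turtle program step by step:
Start: pos=(0,0), heading=0, pen down
REPEAT 4 [
  -- iteration 1/4 --
  FD 13: (0,0) -> (13,0) [heading=0, draw]
  FD 13: (13,0) -> (26,0) [heading=0, draw]
  REPEAT 3 [
    -- iteration 1/3 --
    FD 15: (26,0) -> (41,0) [heading=0, draw]
    RT 180: heading 0 -> 180
    -- iteration 2/3 --
    FD 15: (41,0) -> (26,0) [heading=180, draw]
    RT 180: heading 180 -> 0
    -- iteration 3/3 --
    FD 15: (26,0) -> (41,0) [heading=0, draw]
    RT 180: heading 0 -> 180
  ]
  -- iteration 2/4 --
  FD 13: (41,0) -> (28,0) [heading=180, draw]
  FD 13: (28,0) -> (15,0) [heading=180, draw]
  REPEAT 3 [
    -- iteration 1/3 --
    FD 15: (15,0) -> (0,0) [heading=180, draw]
    RT 180: heading 180 -> 0
    -- iteration 2/3 --
    FD 15: (0,0) -> (15,0) [heading=0, draw]
    RT 180: heading 0 -> 180
    -- iteration 3/3 --
    FD 15: (15,0) -> (0,0) [heading=180, draw]
    RT 180: heading 180 -> 0
  ]
  -- iteration 3/4 --
  FD 13: (0,0) -> (13,0) [heading=0, draw]
  FD 13: (13,0) -> (26,0) [heading=0, draw]
  REPEAT 3 [
    -- iteration 1/3 --
    FD 15: (26,0) -> (41,0) [heading=0, draw]
    RT 180: heading 0 -> 180
    -- iteration 2/3 --
    FD 15: (41,0) -> (26,0) [heading=180, draw]
    RT 180: heading 180 -> 0
    -- iteration 3/3 --
    FD 15: (26,0) -> (41,0) [heading=0, draw]
    RT 180: heading 0 -> 180
  ]
  -- iteration 4/4 --
  FD 13: (41,0) -> (28,0) [heading=180, draw]
  FD 13: (28,0) -> (15,0) [heading=180, draw]
  REPEAT 3 [
    -- iteration 1/3 --
    FD 15: (15,0) -> (0,0) [heading=180, draw]
    RT 180: heading 180 -> 0
    -- iteration 2/3 --
    FD 15: (0,0) -> (15,0) [heading=0, draw]
    RT 180: heading 0 -> 180
    -- iteration 3/3 --
    FD 15: (15,0) -> (0,0) [heading=180, draw]
    RT 180: heading 180 -> 0
  ]
]
Final: pos=(0,0), heading=0, 20 segment(s) drawn

Segment lengths:
  seg 1: (0,0) -> (13,0), length = 13
  seg 2: (13,0) -> (26,0), length = 13
  seg 3: (26,0) -> (41,0), length = 15
  seg 4: (41,0) -> (26,0), length = 15
  seg 5: (26,0) -> (41,0), length = 15
  seg 6: (41,0) -> (28,0), length = 13
  seg 7: (28,0) -> (15,0), length = 13
  seg 8: (15,0) -> (0,0), length = 15
  seg 9: (0,0) -> (15,0), length = 15
  seg 10: (15,0) -> (0,0), length = 15
  seg 11: (0,0) -> (13,0), length = 13
  seg 12: (13,0) -> (26,0), length = 13
  seg 13: (26,0) -> (41,0), length = 15
  seg 14: (41,0) -> (26,0), length = 15
  seg 15: (26,0) -> (41,0), length = 15
  seg 16: (41,0) -> (28,0), length = 13
  seg 17: (28,0) -> (15,0), length = 13
  seg 18: (15,0) -> (0,0), length = 15
  seg 19: (0,0) -> (15,0), length = 15
  seg 20: (15,0) -> (0,0), length = 15
Total = 284

Answer: 284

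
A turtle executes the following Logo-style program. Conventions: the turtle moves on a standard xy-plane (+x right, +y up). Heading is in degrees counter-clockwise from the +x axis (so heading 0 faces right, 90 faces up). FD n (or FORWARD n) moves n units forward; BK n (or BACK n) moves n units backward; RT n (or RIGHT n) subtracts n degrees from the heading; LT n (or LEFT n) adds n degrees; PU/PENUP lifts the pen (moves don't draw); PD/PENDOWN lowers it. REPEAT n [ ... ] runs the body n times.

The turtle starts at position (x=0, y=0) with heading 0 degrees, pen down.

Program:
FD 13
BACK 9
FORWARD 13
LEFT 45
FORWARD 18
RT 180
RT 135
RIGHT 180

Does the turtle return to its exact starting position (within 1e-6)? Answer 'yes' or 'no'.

Answer: no

Derivation:
Executing turtle program step by step:
Start: pos=(0,0), heading=0, pen down
FD 13: (0,0) -> (13,0) [heading=0, draw]
BK 9: (13,0) -> (4,0) [heading=0, draw]
FD 13: (4,0) -> (17,0) [heading=0, draw]
LT 45: heading 0 -> 45
FD 18: (17,0) -> (29.728,12.728) [heading=45, draw]
RT 180: heading 45 -> 225
RT 135: heading 225 -> 90
RT 180: heading 90 -> 270
Final: pos=(29.728,12.728), heading=270, 4 segment(s) drawn

Start position: (0, 0)
Final position: (29.728, 12.728)
Distance = 32.338; >= 1e-6 -> NOT closed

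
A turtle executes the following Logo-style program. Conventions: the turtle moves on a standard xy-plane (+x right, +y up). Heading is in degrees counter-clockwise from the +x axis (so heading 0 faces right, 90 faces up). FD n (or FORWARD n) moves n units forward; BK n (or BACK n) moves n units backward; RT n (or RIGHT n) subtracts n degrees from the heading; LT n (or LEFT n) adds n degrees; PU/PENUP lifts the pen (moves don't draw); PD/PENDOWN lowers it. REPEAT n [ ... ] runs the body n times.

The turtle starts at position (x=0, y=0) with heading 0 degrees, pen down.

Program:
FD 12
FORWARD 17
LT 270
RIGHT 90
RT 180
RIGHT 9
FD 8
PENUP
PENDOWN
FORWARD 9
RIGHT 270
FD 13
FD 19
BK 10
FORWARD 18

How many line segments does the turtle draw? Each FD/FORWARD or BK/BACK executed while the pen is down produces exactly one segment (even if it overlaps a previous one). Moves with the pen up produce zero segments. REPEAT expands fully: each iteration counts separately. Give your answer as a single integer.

Executing turtle program step by step:
Start: pos=(0,0), heading=0, pen down
FD 12: (0,0) -> (12,0) [heading=0, draw]
FD 17: (12,0) -> (29,0) [heading=0, draw]
LT 270: heading 0 -> 270
RT 90: heading 270 -> 180
RT 180: heading 180 -> 0
RT 9: heading 0 -> 351
FD 8: (29,0) -> (36.902,-1.251) [heading=351, draw]
PU: pen up
PD: pen down
FD 9: (36.902,-1.251) -> (45.791,-2.659) [heading=351, draw]
RT 270: heading 351 -> 81
FD 13: (45.791,-2.659) -> (47.824,10.181) [heading=81, draw]
FD 19: (47.824,10.181) -> (50.797,28.947) [heading=81, draw]
BK 10: (50.797,28.947) -> (49.232,19.07) [heading=81, draw]
FD 18: (49.232,19.07) -> (52.048,36.848) [heading=81, draw]
Final: pos=(52.048,36.848), heading=81, 8 segment(s) drawn
Segments drawn: 8

Answer: 8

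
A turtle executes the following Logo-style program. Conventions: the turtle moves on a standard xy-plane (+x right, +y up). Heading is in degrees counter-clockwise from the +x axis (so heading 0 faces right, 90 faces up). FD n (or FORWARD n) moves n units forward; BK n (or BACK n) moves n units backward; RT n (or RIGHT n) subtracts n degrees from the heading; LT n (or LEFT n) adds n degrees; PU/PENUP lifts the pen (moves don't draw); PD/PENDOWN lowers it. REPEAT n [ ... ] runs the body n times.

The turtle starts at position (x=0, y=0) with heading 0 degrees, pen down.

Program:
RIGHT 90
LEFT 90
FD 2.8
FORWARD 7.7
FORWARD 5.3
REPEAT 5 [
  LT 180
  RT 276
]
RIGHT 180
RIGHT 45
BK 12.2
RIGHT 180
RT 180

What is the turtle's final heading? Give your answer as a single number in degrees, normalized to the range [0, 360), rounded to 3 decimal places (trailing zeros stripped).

Executing turtle program step by step:
Start: pos=(0,0), heading=0, pen down
RT 90: heading 0 -> 270
LT 90: heading 270 -> 0
FD 2.8: (0,0) -> (2.8,0) [heading=0, draw]
FD 7.7: (2.8,0) -> (10.5,0) [heading=0, draw]
FD 5.3: (10.5,0) -> (15.8,0) [heading=0, draw]
REPEAT 5 [
  -- iteration 1/5 --
  LT 180: heading 0 -> 180
  RT 276: heading 180 -> 264
  -- iteration 2/5 --
  LT 180: heading 264 -> 84
  RT 276: heading 84 -> 168
  -- iteration 3/5 --
  LT 180: heading 168 -> 348
  RT 276: heading 348 -> 72
  -- iteration 4/5 --
  LT 180: heading 72 -> 252
  RT 276: heading 252 -> 336
  -- iteration 5/5 --
  LT 180: heading 336 -> 156
  RT 276: heading 156 -> 240
]
RT 180: heading 240 -> 60
RT 45: heading 60 -> 15
BK 12.2: (15.8,0) -> (4.016,-3.158) [heading=15, draw]
RT 180: heading 15 -> 195
RT 180: heading 195 -> 15
Final: pos=(4.016,-3.158), heading=15, 4 segment(s) drawn

Answer: 15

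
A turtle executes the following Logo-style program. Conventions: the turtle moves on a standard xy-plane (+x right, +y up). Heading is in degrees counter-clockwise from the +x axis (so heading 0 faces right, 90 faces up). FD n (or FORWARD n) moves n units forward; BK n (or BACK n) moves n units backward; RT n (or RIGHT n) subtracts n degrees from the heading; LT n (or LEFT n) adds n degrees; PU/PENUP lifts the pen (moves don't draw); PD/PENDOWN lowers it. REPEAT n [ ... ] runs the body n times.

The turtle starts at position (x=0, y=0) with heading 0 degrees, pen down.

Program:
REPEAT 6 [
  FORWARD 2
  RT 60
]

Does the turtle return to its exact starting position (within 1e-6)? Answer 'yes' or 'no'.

Answer: yes

Derivation:
Executing turtle program step by step:
Start: pos=(0,0), heading=0, pen down
REPEAT 6 [
  -- iteration 1/6 --
  FD 2: (0,0) -> (2,0) [heading=0, draw]
  RT 60: heading 0 -> 300
  -- iteration 2/6 --
  FD 2: (2,0) -> (3,-1.732) [heading=300, draw]
  RT 60: heading 300 -> 240
  -- iteration 3/6 --
  FD 2: (3,-1.732) -> (2,-3.464) [heading=240, draw]
  RT 60: heading 240 -> 180
  -- iteration 4/6 --
  FD 2: (2,-3.464) -> (0,-3.464) [heading=180, draw]
  RT 60: heading 180 -> 120
  -- iteration 5/6 --
  FD 2: (0,-3.464) -> (-1,-1.732) [heading=120, draw]
  RT 60: heading 120 -> 60
  -- iteration 6/6 --
  FD 2: (-1,-1.732) -> (0,0) [heading=60, draw]
  RT 60: heading 60 -> 0
]
Final: pos=(0,0), heading=0, 6 segment(s) drawn

Start position: (0, 0)
Final position: (0, 0)
Distance = 0; < 1e-6 -> CLOSED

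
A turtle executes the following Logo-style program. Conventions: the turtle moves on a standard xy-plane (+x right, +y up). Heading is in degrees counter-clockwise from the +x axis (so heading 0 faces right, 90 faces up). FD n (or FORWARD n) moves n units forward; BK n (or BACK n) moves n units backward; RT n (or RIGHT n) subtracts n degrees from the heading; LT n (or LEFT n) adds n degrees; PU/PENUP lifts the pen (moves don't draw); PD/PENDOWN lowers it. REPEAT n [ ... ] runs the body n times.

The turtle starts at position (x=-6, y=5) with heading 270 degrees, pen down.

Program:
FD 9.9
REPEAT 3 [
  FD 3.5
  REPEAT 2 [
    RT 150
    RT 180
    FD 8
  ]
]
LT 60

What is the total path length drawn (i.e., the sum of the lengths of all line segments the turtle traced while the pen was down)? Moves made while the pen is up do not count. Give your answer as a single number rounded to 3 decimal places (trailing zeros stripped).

Answer: 68.4

Derivation:
Executing turtle program step by step:
Start: pos=(-6,5), heading=270, pen down
FD 9.9: (-6,5) -> (-6,-4.9) [heading=270, draw]
REPEAT 3 [
  -- iteration 1/3 --
  FD 3.5: (-6,-4.9) -> (-6,-8.4) [heading=270, draw]
  REPEAT 2 [
    -- iteration 1/2 --
    RT 150: heading 270 -> 120
    RT 180: heading 120 -> 300
    FD 8: (-6,-8.4) -> (-2,-15.328) [heading=300, draw]
    -- iteration 2/2 --
    RT 150: heading 300 -> 150
    RT 180: heading 150 -> 330
    FD 8: (-2,-15.328) -> (4.928,-19.328) [heading=330, draw]
  ]
  -- iteration 2/3 --
  FD 3.5: (4.928,-19.328) -> (7.959,-21.078) [heading=330, draw]
  REPEAT 2 [
    -- iteration 1/2 --
    RT 150: heading 330 -> 180
    RT 180: heading 180 -> 0
    FD 8: (7.959,-21.078) -> (15.959,-21.078) [heading=0, draw]
    -- iteration 2/2 --
    RT 150: heading 0 -> 210
    RT 180: heading 210 -> 30
    FD 8: (15.959,-21.078) -> (22.887,-17.078) [heading=30, draw]
  ]
  -- iteration 3/3 --
  FD 3.5: (22.887,-17.078) -> (25.919,-15.328) [heading=30, draw]
  REPEAT 2 [
    -- iteration 1/2 --
    RT 150: heading 30 -> 240
    RT 180: heading 240 -> 60
    FD 8: (25.919,-15.328) -> (29.919,-8.4) [heading=60, draw]
    -- iteration 2/2 --
    RT 150: heading 60 -> 270
    RT 180: heading 270 -> 90
    FD 8: (29.919,-8.4) -> (29.919,-0.4) [heading=90, draw]
  ]
]
LT 60: heading 90 -> 150
Final: pos=(29.919,-0.4), heading=150, 10 segment(s) drawn

Segment lengths:
  seg 1: (-6,5) -> (-6,-4.9), length = 9.9
  seg 2: (-6,-4.9) -> (-6,-8.4), length = 3.5
  seg 3: (-6,-8.4) -> (-2,-15.328), length = 8
  seg 4: (-2,-15.328) -> (4.928,-19.328), length = 8
  seg 5: (4.928,-19.328) -> (7.959,-21.078), length = 3.5
  seg 6: (7.959,-21.078) -> (15.959,-21.078), length = 8
  seg 7: (15.959,-21.078) -> (22.887,-17.078), length = 8
  seg 8: (22.887,-17.078) -> (25.919,-15.328), length = 3.5
  seg 9: (25.919,-15.328) -> (29.919,-8.4), length = 8
  seg 10: (29.919,-8.4) -> (29.919,-0.4), length = 8
Total = 68.4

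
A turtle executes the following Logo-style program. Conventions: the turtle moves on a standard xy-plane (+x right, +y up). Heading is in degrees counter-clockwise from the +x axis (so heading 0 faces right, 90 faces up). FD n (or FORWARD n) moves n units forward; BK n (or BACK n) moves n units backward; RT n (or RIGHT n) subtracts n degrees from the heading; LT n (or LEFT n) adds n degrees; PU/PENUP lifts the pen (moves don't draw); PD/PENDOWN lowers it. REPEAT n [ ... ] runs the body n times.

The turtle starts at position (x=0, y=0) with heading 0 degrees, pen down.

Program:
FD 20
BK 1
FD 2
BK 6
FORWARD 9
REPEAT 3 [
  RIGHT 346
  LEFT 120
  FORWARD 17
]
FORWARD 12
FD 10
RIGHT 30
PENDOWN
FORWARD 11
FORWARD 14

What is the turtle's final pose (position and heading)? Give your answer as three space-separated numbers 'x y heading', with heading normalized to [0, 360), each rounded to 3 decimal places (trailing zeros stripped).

Executing turtle program step by step:
Start: pos=(0,0), heading=0, pen down
FD 20: (0,0) -> (20,0) [heading=0, draw]
BK 1: (20,0) -> (19,0) [heading=0, draw]
FD 2: (19,0) -> (21,0) [heading=0, draw]
BK 6: (21,0) -> (15,0) [heading=0, draw]
FD 9: (15,0) -> (24,0) [heading=0, draw]
REPEAT 3 [
  -- iteration 1/3 --
  RT 346: heading 0 -> 14
  LT 120: heading 14 -> 134
  FD 17: (24,0) -> (12.191,12.229) [heading=134, draw]
  -- iteration 2/3 --
  RT 346: heading 134 -> 148
  LT 120: heading 148 -> 268
  FD 17: (12.191,12.229) -> (11.598,-4.761) [heading=268, draw]
  -- iteration 3/3 --
  RT 346: heading 268 -> 282
  LT 120: heading 282 -> 42
  FD 17: (11.598,-4.761) -> (24.231,6.614) [heading=42, draw]
]
FD 12: (24.231,6.614) -> (33.149,14.644) [heading=42, draw]
FD 10: (33.149,14.644) -> (40.58,21.335) [heading=42, draw]
RT 30: heading 42 -> 12
PD: pen down
FD 11: (40.58,21.335) -> (51.34,23.622) [heading=12, draw]
FD 14: (51.34,23.622) -> (65.034,26.533) [heading=12, draw]
Final: pos=(65.034,26.533), heading=12, 12 segment(s) drawn

Answer: 65.034 26.533 12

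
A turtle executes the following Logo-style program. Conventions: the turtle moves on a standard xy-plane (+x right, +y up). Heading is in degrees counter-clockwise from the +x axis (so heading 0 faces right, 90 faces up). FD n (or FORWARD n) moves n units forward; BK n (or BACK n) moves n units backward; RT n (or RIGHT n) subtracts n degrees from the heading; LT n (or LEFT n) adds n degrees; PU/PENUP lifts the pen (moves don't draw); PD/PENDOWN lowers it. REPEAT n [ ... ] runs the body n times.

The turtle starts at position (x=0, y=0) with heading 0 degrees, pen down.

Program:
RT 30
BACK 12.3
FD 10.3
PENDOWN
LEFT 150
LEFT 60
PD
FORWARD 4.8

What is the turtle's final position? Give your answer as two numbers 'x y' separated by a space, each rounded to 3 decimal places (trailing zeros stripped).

Executing turtle program step by step:
Start: pos=(0,0), heading=0, pen down
RT 30: heading 0 -> 330
BK 12.3: (0,0) -> (-10.652,6.15) [heading=330, draw]
FD 10.3: (-10.652,6.15) -> (-1.732,1) [heading=330, draw]
PD: pen down
LT 150: heading 330 -> 120
LT 60: heading 120 -> 180
PD: pen down
FD 4.8: (-1.732,1) -> (-6.532,1) [heading=180, draw]
Final: pos=(-6.532,1), heading=180, 3 segment(s) drawn

Answer: -6.532 1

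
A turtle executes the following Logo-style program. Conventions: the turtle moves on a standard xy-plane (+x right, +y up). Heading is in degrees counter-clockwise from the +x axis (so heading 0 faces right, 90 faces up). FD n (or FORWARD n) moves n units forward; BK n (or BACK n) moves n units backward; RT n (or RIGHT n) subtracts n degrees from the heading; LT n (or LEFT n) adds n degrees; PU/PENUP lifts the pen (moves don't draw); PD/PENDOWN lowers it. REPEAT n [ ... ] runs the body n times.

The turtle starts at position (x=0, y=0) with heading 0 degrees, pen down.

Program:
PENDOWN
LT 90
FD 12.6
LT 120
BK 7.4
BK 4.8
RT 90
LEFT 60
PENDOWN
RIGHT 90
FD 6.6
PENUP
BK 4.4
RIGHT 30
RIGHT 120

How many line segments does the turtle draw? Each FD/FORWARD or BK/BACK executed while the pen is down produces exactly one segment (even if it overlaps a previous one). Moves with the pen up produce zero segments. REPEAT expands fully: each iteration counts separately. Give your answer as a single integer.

Answer: 4

Derivation:
Executing turtle program step by step:
Start: pos=(0,0), heading=0, pen down
PD: pen down
LT 90: heading 0 -> 90
FD 12.6: (0,0) -> (0,12.6) [heading=90, draw]
LT 120: heading 90 -> 210
BK 7.4: (0,12.6) -> (6.409,16.3) [heading=210, draw]
BK 4.8: (6.409,16.3) -> (10.566,18.7) [heading=210, draw]
RT 90: heading 210 -> 120
LT 60: heading 120 -> 180
PD: pen down
RT 90: heading 180 -> 90
FD 6.6: (10.566,18.7) -> (10.566,25.3) [heading=90, draw]
PU: pen up
BK 4.4: (10.566,25.3) -> (10.566,20.9) [heading=90, move]
RT 30: heading 90 -> 60
RT 120: heading 60 -> 300
Final: pos=(10.566,20.9), heading=300, 4 segment(s) drawn
Segments drawn: 4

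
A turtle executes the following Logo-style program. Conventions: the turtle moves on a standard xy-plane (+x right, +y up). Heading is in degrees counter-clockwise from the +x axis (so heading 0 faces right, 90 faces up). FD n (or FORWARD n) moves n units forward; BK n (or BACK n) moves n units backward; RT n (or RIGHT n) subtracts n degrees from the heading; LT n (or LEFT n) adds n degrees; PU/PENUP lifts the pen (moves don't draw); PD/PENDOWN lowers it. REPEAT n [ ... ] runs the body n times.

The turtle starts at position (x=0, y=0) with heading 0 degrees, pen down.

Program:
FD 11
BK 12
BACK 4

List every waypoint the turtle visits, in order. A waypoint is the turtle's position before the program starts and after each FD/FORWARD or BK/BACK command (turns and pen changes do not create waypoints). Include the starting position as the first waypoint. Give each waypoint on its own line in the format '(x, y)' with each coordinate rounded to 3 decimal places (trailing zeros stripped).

Answer: (0, 0)
(11, 0)
(-1, 0)
(-5, 0)

Derivation:
Executing turtle program step by step:
Start: pos=(0,0), heading=0, pen down
FD 11: (0,0) -> (11,0) [heading=0, draw]
BK 12: (11,0) -> (-1,0) [heading=0, draw]
BK 4: (-1,0) -> (-5,0) [heading=0, draw]
Final: pos=(-5,0), heading=0, 3 segment(s) drawn
Waypoints (4 total):
(0, 0)
(11, 0)
(-1, 0)
(-5, 0)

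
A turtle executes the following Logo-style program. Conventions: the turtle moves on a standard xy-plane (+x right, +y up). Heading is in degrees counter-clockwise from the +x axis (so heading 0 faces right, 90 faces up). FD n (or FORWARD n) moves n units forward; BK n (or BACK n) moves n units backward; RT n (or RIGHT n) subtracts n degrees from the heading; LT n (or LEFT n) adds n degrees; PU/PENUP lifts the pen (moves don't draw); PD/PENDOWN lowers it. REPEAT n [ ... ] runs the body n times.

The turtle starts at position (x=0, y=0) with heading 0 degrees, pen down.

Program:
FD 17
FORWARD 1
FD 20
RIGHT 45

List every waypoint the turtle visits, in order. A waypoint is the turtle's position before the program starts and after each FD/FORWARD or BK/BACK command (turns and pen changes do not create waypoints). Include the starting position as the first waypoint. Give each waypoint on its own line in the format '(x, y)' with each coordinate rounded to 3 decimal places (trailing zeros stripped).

Answer: (0, 0)
(17, 0)
(18, 0)
(38, 0)

Derivation:
Executing turtle program step by step:
Start: pos=(0,0), heading=0, pen down
FD 17: (0,0) -> (17,0) [heading=0, draw]
FD 1: (17,0) -> (18,0) [heading=0, draw]
FD 20: (18,0) -> (38,0) [heading=0, draw]
RT 45: heading 0 -> 315
Final: pos=(38,0), heading=315, 3 segment(s) drawn
Waypoints (4 total):
(0, 0)
(17, 0)
(18, 0)
(38, 0)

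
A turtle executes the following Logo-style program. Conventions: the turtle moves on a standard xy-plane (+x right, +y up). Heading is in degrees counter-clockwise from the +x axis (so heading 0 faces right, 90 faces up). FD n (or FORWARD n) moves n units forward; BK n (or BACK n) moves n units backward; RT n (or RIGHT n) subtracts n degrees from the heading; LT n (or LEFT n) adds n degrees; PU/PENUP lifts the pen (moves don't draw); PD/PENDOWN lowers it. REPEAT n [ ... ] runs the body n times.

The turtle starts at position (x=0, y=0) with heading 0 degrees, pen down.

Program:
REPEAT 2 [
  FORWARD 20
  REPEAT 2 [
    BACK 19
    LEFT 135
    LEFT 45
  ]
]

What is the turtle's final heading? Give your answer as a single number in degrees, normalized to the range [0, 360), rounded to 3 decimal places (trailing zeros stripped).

Executing turtle program step by step:
Start: pos=(0,0), heading=0, pen down
REPEAT 2 [
  -- iteration 1/2 --
  FD 20: (0,0) -> (20,0) [heading=0, draw]
  REPEAT 2 [
    -- iteration 1/2 --
    BK 19: (20,0) -> (1,0) [heading=0, draw]
    LT 135: heading 0 -> 135
    LT 45: heading 135 -> 180
    -- iteration 2/2 --
    BK 19: (1,0) -> (20,0) [heading=180, draw]
    LT 135: heading 180 -> 315
    LT 45: heading 315 -> 0
  ]
  -- iteration 2/2 --
  FD 20: (20,0) -> (40,0) [heading=0, draw]
  REPEAT 2 [
    -- iteration 1/2 --
    BK 19: (40,0) -> (21,0) [heading=0, draw]
    LT 135: heading 0 -> 135
    LT 45: heading 135 -> 180
    -- iteration 2/2 --
    BK 19: (21,0) -> (40,0) [heading=180, draw]
    LT 135: heading 180 -> 315
    LT 45: heading 315 -> 0
  ]
]
Final: pos=(40,0), heading=0, 6 segment(s) drawn

Answer: 0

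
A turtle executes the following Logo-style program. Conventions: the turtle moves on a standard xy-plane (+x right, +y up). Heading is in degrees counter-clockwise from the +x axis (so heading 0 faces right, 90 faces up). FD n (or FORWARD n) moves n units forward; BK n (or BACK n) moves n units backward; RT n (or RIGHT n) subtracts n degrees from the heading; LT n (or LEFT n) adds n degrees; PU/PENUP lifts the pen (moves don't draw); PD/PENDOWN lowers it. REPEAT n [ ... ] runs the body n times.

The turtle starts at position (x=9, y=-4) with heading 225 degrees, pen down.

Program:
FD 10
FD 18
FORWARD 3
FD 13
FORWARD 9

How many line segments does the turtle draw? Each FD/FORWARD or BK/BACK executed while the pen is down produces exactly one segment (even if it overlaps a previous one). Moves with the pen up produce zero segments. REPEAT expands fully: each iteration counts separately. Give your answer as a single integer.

Executing turtle program step by step:
Start: pos=(9,-4), heading=225, pen down
FD 10: (9,-4) -> (1.929,-11.071) [heading=225, draw]
FD 18: (1.929,-11.071) -> (-10.799,-23.799) [heading=225, draw]
FD 3: (-10.799,-23.799) -> (-12.92,-25.92) [heading=225, draw]
FD 13: (-12.92,-25.92) -> (-22.113,-35.113) [heading=225, draw]
FD 9: (-22.113,-35.113) -> (-28.477,-41.477) [heading=225, draw]
Final: pos=(-28.477,-41.477), heading=225, 5 segment(s) drawn
Segments drawn: 5

Answer: 5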